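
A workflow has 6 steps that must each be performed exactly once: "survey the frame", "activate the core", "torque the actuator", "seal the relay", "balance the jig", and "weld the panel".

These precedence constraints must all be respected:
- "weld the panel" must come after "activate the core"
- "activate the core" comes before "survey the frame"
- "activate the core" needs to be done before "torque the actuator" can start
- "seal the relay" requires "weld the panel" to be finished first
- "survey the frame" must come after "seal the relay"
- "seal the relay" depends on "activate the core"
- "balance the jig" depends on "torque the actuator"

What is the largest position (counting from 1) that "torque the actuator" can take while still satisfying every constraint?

The only step forced after "torque the actuator" (directly or by a chain) is "balance the jig".
With 1 mandatory successor out of 6 steps total, the latest slot for "torque the actuator" is 6−1 = 5, and it's reachable by doing all non-successors before "torque the actuator".

5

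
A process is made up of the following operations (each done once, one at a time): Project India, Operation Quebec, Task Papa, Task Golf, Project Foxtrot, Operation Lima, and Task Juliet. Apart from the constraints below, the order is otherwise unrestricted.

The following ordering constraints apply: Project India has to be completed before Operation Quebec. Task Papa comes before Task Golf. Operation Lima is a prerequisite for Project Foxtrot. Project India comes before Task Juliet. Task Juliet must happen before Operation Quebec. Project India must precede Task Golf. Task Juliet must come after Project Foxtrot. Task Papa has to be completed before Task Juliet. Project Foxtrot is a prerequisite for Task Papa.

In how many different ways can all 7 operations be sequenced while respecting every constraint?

12

2 operations have no prerequisites (Project India, Operation Lima), so any of them could come first.
Systematically extending each partial ordering one operation at a time and counting, there are 12 complete orderings.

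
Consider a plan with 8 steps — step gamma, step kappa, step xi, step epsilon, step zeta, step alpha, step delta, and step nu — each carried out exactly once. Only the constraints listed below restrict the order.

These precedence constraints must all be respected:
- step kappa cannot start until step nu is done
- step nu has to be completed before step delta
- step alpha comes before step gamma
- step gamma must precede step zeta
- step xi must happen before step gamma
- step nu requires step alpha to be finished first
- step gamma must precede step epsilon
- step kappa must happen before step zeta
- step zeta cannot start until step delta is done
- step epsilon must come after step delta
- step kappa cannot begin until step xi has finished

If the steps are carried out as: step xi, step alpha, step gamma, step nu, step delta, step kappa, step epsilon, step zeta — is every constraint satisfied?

Yes

Checking each listed constraint against this order: for instance, step gamma is in position 3 and step zeta in position 8, so that constraint holds — and the remaining constraints check out the same way.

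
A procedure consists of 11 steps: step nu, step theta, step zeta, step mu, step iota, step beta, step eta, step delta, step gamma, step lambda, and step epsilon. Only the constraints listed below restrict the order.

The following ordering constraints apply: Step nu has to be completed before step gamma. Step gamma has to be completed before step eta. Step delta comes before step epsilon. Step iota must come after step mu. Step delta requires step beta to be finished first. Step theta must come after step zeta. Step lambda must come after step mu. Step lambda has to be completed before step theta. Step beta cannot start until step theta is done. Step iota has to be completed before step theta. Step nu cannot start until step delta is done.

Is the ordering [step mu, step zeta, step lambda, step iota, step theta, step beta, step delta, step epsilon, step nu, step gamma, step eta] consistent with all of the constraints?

Yes

Every stated constraint is respected: step zeta sits at position 2, ahead of step theta at position 5, and each of the other listed pairs likewise has the predecessor earlier in the sequence.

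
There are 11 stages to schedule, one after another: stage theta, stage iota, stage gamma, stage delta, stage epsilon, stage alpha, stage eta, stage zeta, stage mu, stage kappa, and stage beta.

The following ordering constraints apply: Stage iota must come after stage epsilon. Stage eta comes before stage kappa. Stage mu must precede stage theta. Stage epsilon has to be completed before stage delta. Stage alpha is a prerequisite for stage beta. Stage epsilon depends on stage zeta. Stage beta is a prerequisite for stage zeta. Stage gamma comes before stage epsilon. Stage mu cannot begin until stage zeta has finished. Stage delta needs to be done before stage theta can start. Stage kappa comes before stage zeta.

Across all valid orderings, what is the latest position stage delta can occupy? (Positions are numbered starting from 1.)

The only stage forced after stage delta (directly or by a chain) is stage theta.
So at least 1 stage follows stage delta, putting stage delta no later than position 10. That position is achievable by scheduling everything else first.

10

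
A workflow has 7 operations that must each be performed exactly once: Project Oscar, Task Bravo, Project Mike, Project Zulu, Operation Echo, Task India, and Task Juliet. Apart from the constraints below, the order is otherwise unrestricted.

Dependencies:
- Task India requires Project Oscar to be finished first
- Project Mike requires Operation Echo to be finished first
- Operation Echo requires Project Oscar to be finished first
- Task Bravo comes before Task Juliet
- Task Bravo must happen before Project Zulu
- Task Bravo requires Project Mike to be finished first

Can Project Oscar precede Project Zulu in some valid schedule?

Yes

The constraints force Project Oscar before Project Zulu, so yes — every valid ordering has Project Oscar earlier.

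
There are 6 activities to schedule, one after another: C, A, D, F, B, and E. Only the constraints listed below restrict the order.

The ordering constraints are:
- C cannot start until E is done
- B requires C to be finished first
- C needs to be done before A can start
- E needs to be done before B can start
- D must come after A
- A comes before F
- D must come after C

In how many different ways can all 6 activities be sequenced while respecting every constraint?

Only E has no prerequisites, so it must go first.
Counting all ways to extend the partial order to a total order gives 8.

8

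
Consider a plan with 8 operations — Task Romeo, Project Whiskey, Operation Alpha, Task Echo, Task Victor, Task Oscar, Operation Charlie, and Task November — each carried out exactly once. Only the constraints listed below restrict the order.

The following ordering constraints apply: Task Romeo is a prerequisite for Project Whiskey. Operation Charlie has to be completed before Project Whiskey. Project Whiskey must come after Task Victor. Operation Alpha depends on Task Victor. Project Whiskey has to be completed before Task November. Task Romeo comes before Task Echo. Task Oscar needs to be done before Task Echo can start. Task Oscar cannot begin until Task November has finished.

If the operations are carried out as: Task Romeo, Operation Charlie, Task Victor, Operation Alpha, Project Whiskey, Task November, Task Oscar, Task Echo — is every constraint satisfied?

Yes

Checking each listed constraint against this order: for instance, Task Romeo is in position 1 and Task Echo in position 8, so that constraint holds — and the remaining constraints check out the same way.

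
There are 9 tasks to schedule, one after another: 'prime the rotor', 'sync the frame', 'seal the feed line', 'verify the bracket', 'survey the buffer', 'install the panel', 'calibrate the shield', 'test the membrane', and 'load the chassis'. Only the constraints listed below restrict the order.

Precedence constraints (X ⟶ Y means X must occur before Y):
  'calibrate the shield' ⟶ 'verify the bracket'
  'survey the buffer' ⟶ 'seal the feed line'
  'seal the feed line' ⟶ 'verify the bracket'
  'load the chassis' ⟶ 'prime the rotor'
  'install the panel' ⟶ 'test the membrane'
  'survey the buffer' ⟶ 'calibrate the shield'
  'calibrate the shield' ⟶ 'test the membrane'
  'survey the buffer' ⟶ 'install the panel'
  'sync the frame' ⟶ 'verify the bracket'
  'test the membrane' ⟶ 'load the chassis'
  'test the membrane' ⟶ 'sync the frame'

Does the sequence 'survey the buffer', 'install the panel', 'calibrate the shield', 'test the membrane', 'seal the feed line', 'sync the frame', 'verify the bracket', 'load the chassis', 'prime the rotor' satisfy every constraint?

Yes

Checking each listed constraint against this order: for instance, 'survey the buffer' is in position 1 and 'seal the feed line' in position 5, so that constraint holds — and the remaining constraints check out the same way.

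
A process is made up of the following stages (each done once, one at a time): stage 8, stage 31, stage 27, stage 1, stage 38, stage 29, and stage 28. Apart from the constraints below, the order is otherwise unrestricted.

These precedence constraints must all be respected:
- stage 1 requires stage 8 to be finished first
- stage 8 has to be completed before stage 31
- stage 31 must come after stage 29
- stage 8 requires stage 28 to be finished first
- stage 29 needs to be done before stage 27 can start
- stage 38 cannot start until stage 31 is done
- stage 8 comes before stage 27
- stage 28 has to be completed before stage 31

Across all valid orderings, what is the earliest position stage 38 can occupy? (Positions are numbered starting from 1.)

Every stage that must precede stage 38 has to come before it. Tracing all chains that end at stage 38, those stages are: stage 8, stage 31, stage 29, stage 28 — 4 in total.
With 4 mandatory predecessors, the earliest stage 38 can sit is position 4+1 = 5, and placing just those 4 first achieves it.

5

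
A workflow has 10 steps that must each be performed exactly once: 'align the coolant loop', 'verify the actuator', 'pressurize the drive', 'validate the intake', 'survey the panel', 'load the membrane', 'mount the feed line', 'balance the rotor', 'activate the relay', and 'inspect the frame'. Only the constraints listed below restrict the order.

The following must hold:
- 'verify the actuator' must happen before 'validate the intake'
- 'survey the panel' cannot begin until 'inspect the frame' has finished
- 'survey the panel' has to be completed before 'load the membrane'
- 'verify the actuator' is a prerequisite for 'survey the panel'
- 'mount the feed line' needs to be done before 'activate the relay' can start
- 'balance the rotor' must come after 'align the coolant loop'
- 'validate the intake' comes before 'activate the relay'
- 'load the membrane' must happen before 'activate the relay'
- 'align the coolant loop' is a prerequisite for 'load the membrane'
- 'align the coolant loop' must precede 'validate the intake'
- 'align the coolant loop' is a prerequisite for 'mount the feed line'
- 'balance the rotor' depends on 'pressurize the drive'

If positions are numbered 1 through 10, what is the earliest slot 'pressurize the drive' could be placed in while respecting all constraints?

'pressurize the drive' has no prerequisites at all, so it can go in position 1.

1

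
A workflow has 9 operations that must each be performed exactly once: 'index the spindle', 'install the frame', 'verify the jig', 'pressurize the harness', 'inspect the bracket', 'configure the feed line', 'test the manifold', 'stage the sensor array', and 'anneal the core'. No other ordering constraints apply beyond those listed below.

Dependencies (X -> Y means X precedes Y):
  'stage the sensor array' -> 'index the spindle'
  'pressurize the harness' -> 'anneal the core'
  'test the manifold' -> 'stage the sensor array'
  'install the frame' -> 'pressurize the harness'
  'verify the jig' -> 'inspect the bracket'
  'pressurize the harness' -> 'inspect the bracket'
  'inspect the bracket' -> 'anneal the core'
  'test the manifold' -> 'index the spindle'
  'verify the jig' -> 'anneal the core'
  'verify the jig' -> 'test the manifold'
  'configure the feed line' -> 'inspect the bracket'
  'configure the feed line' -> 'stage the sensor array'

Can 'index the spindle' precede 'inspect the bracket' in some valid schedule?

Yes

Nothing in the constraints forces 'inspect the bracket' before 'index the spindle' — there is no chain from 'inspect the bracket' to 'index the spindle'.
So a valid ordering placing 'index the spindle' earlier than 'inspect the bracket' exists.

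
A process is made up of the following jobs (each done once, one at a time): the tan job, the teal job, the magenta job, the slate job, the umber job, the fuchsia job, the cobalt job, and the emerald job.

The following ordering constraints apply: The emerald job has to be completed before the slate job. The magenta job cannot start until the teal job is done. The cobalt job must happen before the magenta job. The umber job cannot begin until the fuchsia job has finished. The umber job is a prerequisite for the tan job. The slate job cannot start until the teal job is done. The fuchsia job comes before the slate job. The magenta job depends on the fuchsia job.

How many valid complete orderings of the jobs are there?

808

The jobs with no prerequisites are the teal job, the fuchsia job, the cobalt job, the emerald job; any of them can be placed first.
Enumerating by repeatedly choosing an available job (one whose prerequisites are all placed) gives 808 distinct complete orderings.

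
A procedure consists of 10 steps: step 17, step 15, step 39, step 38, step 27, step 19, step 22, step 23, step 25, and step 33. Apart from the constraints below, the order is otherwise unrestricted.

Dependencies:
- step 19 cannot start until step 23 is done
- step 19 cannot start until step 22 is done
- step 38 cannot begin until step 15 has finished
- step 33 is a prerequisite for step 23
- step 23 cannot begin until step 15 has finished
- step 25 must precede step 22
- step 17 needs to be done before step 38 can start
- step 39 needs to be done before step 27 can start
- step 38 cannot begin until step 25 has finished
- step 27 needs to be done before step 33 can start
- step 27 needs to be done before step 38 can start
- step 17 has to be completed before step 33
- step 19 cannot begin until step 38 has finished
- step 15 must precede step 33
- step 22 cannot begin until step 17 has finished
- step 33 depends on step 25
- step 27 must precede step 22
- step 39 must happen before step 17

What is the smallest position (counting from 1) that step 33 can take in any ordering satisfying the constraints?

6

Working backwards through the constraints from step 33, its full set of required predecessors is step 17, step 15, step 39, step 27, step 25 — 5 of them.
So at minimum 5 steps come before step 33, putting step 33 no earlier than position 6. That position is achievable by scheduling exactly those predecessors first.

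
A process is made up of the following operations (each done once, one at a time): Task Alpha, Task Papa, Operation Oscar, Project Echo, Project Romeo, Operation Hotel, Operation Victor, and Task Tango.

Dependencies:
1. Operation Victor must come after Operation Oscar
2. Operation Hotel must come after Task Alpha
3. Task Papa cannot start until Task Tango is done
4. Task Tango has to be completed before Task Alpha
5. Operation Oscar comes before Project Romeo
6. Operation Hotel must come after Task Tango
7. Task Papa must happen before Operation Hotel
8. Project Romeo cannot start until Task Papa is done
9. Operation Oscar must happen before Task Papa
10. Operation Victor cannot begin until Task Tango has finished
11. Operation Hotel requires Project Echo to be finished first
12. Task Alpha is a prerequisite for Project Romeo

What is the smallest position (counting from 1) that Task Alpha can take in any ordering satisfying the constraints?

2

The only operation forced before Task Alpha (directly or transitively) is Task Tango.
So at minimum 1 operation comes before Task Alpha, putting Task Alpha no earlier than position 2. That position is achievable by scheduling exactly that predecessor first.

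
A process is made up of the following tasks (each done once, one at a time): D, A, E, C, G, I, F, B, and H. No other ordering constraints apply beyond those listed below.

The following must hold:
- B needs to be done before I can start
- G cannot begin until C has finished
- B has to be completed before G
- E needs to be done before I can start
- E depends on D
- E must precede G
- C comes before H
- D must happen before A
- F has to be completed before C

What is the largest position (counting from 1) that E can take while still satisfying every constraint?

7

The tasks that are forced after E, directly or by a chain of constraints, are G, I. That's 2 tasks.
With 2 mandatory successors out of 9 tasks total, the latest slot for E is 9−2 = 7, and it's reachable by doing all non-successors before E.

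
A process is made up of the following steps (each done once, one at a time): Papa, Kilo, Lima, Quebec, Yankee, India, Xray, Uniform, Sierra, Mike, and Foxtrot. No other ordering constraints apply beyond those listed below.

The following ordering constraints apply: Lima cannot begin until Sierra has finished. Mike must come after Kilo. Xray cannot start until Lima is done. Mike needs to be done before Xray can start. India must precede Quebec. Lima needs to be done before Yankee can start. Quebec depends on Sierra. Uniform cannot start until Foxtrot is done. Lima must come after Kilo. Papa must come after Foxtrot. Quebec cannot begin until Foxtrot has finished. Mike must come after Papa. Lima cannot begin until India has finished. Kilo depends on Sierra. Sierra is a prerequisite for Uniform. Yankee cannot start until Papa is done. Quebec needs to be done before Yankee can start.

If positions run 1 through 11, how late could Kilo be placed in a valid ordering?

7

Following every chain forward from Kilo, the steps that must come later are Lima, Yankee, Xray, Mike — 4 of them.
So at least 4 steps follow Kilo, putting Kilo no later than position 7. That position is achievable by scheduling everything else first.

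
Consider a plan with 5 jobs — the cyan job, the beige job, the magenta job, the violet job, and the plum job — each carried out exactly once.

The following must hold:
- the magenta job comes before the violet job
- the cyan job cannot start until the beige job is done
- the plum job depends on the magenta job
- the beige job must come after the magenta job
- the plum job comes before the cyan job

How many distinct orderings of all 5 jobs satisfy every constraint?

8

Only the magenta job has no prerequisites, so it must go first.
Enumerating by repeatedly choosing an available job (one whose prerequisites are all placed) gives 8 distinct complete orderings.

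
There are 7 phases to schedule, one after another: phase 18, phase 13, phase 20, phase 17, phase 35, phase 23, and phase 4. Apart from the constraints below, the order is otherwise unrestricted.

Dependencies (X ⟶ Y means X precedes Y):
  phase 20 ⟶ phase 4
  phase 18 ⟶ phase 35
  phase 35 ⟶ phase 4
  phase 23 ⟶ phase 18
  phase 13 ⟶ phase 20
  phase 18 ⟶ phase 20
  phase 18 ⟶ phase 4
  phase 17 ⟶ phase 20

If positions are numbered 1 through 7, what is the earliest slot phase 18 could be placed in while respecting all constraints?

2

Working backwards through the constraints from phase 18, its only required predecessor is phase 23.
With 1 mandatory predecessor, the earliest phase 18 can sit is position 1+1 = 2, and placing just that one first achieves it.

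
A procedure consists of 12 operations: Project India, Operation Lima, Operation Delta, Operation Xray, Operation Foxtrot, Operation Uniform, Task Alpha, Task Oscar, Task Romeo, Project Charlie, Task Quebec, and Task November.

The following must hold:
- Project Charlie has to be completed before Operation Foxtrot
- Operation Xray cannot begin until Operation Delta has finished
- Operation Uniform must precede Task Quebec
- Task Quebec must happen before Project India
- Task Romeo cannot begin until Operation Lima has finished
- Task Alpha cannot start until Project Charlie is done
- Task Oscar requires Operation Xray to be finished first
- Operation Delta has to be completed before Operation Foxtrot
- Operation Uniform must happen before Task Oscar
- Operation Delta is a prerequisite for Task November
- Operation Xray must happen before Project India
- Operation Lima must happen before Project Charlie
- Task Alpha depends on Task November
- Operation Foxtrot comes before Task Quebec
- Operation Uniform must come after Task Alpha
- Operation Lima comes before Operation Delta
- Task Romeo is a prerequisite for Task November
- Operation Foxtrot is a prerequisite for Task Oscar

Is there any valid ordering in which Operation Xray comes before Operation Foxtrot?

Nothing in the constraints forces Operation Foxtrot before Operation Xray — there is no chain from Operation Foxtrot to Operation Xray.
So a valid ordering placing Operation Xray earlier than Operation Foxtrot exists.

Yes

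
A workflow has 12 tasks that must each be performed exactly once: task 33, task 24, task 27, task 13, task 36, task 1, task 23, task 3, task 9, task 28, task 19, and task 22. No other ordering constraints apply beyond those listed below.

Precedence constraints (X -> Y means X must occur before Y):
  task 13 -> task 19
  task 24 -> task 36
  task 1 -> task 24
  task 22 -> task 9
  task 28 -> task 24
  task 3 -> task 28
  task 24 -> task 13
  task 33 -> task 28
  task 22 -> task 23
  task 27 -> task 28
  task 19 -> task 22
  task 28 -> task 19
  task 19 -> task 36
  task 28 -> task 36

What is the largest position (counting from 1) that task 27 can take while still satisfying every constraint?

4

The tasks that are forced after task 27, directly or by a chain of constraints, are task 24, task 13, task 36, task 23, task 9, task 28, task 19, task 22. That's 8 tasks.
With 8 mandatory successors out of 12 tasks total, the latest slot for task 27 is 12−8 = 4, and it's reachable by doing all non-successors before task 27.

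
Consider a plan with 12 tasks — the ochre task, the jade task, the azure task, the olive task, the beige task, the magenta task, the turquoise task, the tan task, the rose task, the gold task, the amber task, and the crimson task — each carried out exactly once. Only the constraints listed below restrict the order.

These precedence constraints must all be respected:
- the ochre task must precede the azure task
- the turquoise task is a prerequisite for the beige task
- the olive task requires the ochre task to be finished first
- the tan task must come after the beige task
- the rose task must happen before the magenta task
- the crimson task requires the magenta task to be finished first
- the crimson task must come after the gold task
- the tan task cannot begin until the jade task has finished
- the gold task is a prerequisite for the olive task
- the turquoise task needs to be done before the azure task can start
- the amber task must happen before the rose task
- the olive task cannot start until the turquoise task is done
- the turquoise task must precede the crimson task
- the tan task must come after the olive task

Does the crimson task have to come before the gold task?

There is a chain the gold task → the crimson task, which puts the gold task before the crimson task.
So the crimson task does not have to come before the gold task — it cannot.

No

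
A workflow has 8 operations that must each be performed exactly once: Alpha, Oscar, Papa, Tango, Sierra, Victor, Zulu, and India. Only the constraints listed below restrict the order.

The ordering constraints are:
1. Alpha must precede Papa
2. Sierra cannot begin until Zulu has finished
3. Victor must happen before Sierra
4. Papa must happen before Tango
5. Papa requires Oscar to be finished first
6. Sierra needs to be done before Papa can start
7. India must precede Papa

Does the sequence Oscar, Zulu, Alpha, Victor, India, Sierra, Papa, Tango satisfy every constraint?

Going through the constraints one by one, each required predecessor appears earlier in the sequence than its dependent — e.g. Oscar (position 1) is before Papa (position 7), as required.

Yes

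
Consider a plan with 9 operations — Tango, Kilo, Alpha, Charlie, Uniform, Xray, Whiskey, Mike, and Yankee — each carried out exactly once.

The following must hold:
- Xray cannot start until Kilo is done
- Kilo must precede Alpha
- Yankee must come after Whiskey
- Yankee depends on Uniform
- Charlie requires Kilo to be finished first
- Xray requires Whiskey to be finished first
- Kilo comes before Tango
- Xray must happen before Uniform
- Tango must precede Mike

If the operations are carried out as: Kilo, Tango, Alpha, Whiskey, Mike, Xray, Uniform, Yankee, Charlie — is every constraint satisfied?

Yes

Every stated constraint is respected: Kilo sits at position 1, ahead of Charlie at position 9, and each of the other listed pairs likewise has the predecessor earlier in the sequence.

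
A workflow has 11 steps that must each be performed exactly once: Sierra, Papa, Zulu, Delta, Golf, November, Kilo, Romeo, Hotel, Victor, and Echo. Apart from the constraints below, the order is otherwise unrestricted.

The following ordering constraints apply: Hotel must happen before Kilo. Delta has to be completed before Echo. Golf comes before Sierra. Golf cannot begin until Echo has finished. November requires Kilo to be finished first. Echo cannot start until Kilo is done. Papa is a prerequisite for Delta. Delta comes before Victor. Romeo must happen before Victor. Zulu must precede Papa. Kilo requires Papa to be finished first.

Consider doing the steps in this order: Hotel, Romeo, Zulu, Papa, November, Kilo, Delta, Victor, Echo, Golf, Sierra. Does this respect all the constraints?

No

Here Kilo comes after November.
That contradicts the constraint that Kilo must precede November.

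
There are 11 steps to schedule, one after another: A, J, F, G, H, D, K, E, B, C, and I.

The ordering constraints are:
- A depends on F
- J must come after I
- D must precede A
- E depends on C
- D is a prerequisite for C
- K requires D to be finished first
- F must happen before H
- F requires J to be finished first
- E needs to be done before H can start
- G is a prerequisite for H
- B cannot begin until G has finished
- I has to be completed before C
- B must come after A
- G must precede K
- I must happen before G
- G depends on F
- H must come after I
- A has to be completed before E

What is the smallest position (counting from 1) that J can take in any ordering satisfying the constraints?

2

The only step forced before J (directly or transitively) is I.
With 1 mandatory predecessor, the earliest J can sit is position 1+1 = 2, and placing just that one first achieves it.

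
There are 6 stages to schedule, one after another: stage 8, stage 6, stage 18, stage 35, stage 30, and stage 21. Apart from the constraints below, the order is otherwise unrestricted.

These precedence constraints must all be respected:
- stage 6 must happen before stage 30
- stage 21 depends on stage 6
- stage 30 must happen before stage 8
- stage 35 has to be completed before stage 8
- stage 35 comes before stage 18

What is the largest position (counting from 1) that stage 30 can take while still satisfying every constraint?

5

Following the constraints forward from stage 30, its only required successor is stage 8.
So at least 1 stage follows stage 30, putting stage 30 no later than position 5. That position is achievable by scheduling everything else first.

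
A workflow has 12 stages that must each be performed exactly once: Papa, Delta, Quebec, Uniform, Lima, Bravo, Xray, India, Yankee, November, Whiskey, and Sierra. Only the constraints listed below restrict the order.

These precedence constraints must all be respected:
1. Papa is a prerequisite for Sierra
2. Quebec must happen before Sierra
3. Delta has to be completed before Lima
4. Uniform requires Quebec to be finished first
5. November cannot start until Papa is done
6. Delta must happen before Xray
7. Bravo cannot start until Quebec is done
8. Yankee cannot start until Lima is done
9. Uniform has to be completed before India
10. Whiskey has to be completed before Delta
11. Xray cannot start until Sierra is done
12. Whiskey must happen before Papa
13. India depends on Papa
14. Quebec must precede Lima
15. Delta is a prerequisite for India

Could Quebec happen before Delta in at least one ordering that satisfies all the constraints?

Yes

No chain of constraints runs from Delta to Quebec, so Delta is not required to come first.
So a valid ordering placing Quebec earlier than Delta exists.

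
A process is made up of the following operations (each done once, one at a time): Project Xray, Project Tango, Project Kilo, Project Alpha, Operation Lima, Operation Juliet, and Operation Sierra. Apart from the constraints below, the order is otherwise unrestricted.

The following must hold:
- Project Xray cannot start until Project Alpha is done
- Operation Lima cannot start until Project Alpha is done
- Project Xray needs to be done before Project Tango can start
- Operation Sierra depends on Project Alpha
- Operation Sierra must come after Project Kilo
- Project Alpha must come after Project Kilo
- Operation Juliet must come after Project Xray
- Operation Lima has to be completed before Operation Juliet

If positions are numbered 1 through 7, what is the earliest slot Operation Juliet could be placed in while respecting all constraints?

5

Working backwards through the constraints from Operation Juliet, its full set of required predecessors is Project Xray, Project Kilo, Project Alpha, Operation Lima — 4 of them.
With 4 mandatory predecessors, the earliest Operation Juliet can sit is position 4+1 = 5, and placing just those 4 first achieves it.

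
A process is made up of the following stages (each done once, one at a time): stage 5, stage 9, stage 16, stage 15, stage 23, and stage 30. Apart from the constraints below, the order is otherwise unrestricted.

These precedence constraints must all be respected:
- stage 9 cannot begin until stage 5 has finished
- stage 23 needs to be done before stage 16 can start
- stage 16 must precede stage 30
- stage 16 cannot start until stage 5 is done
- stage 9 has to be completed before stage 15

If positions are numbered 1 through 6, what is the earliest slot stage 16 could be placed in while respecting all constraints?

3

The stages that are forced before stage 16, directly or transitively, are stage 5, stage 23. That's 2 stages.
So at minimum 2 stages come before stage 16, putting stage 16 no earlier than position 3. That position is achievable by scheduling exactly those predecessors first.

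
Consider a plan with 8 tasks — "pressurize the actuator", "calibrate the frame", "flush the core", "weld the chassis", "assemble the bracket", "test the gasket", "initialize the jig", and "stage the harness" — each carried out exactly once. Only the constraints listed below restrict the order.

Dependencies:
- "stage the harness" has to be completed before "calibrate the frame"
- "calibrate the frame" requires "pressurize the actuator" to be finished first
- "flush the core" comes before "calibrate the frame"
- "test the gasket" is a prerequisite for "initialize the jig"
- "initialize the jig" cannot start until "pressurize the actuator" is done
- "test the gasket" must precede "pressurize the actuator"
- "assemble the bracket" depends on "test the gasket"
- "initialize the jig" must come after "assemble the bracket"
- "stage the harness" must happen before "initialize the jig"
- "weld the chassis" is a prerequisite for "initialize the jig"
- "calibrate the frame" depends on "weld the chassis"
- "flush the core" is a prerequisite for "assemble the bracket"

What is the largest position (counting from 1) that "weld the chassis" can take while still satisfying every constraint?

6

Following every chain forward from "weld the chassis", the tasks that must come later are "calibrate the frame", "initialize the jig" — 2 of them.
With 2 mandatory successors out of 8 tasks total, the latest slot for "weld the chassis" is 8−2 = 6, and it's reachable by doing all non-successors before "weld the chassis".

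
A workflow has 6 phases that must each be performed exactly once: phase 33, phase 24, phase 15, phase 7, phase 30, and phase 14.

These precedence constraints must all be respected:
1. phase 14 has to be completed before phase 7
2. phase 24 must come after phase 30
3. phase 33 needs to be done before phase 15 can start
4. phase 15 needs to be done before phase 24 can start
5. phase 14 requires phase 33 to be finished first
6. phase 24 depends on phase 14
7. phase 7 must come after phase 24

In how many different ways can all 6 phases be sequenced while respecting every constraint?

8

The phases with no prerequisites are phase 33, phase 30; any of them can be placed first.
Counting all ways to extend the partial order to a total order gives 8.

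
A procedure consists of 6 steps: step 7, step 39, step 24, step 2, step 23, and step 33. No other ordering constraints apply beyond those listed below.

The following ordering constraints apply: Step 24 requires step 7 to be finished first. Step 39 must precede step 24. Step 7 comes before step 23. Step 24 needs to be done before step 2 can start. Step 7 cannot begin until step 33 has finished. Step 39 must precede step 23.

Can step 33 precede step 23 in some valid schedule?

Step 33 is actually forced before step 23 by the constraints, so certainly some valid ordering has step 33 first.

Yes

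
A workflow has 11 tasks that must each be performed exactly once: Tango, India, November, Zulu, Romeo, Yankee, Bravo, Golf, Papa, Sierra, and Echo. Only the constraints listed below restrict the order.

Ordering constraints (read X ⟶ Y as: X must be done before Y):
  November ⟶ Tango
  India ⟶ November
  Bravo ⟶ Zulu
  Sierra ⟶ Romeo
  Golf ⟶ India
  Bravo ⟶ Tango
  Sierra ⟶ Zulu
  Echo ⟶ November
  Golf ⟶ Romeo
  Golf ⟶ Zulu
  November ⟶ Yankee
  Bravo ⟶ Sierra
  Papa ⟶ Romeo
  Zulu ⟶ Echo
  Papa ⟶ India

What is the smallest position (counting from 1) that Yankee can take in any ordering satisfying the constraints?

Every task that must precede Yankee has to come before it. Tracing all chains that end at Yankee, those tasks are: India, November, Zulu, Bravo, Golf, Papa, Sierra, Echo — 8 in total.
So at minimum 8 tasks come before Yankee, putting Yankee no earlier than position 9. That position is achievable by scheduling exactly those predecessors first.

9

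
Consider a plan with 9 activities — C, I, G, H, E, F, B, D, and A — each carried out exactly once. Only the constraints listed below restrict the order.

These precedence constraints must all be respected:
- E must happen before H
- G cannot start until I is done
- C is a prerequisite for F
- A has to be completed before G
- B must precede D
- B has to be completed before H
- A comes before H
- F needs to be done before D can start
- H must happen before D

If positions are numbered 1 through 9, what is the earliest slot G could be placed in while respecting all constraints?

Working backwards through the constraints from G, its full set of required predecessors is I, A — 2 of them.
With 2 mandatory predecessors, the earliest G can sit is position 2+1 = 3, and placing just those 2 first achieves it.

3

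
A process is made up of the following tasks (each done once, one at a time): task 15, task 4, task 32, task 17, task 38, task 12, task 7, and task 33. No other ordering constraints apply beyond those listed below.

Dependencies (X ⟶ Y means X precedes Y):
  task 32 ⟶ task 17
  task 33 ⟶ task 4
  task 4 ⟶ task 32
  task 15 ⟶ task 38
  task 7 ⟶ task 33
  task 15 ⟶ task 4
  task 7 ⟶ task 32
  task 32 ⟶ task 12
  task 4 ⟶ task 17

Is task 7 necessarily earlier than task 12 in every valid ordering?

Tracing the constraints gives a chain: task 7 → task 32 → task 12.
That forces task 7 before task 12 in every valid schedule.

Yes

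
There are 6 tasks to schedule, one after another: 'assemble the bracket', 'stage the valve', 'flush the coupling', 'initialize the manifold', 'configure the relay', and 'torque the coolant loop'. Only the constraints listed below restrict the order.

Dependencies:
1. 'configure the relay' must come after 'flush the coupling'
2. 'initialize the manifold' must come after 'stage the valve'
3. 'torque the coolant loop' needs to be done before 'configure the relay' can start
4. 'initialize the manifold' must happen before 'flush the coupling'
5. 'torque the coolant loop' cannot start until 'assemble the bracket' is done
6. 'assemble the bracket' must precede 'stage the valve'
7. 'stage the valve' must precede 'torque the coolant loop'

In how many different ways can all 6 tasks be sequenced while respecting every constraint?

3

'assemble the bracket' is the only task with nothing required before it, so every ordering starts there.
Enumerating by repeatedly choosing an available task (one whose prerequisites are all placed) gives 3 distinct complete orderings.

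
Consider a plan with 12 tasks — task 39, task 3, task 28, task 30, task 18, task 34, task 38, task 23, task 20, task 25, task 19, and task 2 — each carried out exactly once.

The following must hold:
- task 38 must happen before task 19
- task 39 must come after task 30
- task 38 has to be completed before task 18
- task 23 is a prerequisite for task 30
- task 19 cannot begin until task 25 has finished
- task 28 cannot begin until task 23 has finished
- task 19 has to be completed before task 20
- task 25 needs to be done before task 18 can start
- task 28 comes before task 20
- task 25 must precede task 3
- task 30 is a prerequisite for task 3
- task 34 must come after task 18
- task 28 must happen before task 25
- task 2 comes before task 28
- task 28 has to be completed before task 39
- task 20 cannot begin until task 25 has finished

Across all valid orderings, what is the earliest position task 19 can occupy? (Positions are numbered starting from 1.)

6

Every task that must precede task 19 has to come before it. Tracing all chains that end at task 19, those tasks are: task 28, task 38, task 23, task 25, task 2 — 5 in total.
So at minimum 5 tasks come before task 19, putting task 19 no earlier than position 6. That position is achievable by scheduling exactly those predecessors first.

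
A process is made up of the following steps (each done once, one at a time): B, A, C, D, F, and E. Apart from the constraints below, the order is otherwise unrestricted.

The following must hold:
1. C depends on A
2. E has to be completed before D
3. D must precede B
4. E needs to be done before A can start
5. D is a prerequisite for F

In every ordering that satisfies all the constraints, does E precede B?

Following the dependencies: E → D → B.
Hence E necessarily comes before B.

Yes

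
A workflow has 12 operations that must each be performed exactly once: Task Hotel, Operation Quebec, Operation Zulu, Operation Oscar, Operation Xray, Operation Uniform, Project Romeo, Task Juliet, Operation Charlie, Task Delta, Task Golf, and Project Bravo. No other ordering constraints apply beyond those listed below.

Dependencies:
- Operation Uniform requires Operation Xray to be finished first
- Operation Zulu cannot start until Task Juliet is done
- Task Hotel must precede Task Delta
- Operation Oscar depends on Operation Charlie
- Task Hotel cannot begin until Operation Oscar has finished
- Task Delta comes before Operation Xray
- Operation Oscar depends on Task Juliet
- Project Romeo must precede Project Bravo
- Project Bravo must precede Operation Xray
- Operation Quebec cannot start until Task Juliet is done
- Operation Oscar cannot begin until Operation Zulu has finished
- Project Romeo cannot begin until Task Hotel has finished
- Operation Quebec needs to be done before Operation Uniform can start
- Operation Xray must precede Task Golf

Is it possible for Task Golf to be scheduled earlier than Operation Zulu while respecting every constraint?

The constraints give a chain Operation Zulu → Operation Oscar → Task Hotel → Task Delta → Operation Xray → Task Golf, which forces Operation Zulu before Task Golf.
So no valid ordering can have Task Golf before Operation Zulu.

No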